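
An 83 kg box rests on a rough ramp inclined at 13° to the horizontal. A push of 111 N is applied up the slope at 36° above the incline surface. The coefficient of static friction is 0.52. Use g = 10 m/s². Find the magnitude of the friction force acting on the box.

f ≈ 96.9 N

Axes along / perpendicular to the incline. W sin 13° = 186.7 N down-slope; W cos 13° = 808.7 N into the surface.
Perpendicular: N = W cos 13° − P sin 36° = 808.7 − 65.24 = 743.5 N.
Along incline: P cos 36° + f = W sin 13° (friction acts up-slope) → f = 186.7 − 89.8 = 96.91 N.
|f| = 96.91 N ≤ μN = 386.6 N, so the box is indeed static.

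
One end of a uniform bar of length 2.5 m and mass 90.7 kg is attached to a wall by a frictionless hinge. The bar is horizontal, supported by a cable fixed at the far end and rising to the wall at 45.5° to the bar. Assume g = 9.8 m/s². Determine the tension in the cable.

Take torques about the hinge: T sin 45.5° · 2.5 = 90.7×9.8×1.25 = 1111.1 N·m.
So T = 1111.1 / (0.7133 × 2.5) = 623.11 N.

T ≈ 623 N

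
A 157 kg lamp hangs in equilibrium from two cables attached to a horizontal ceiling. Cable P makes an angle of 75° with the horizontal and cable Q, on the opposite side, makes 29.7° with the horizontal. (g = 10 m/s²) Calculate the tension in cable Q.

T_Q ≈ 420 N

Weight W = 157 × 10 = 1570 N acts straight down.
Horizontal: T_P cos 75° = T_Q cos 29.7°  →  T_P = 3.356 T_Q.
Vertical: T_P sin 75° + T_Q sin 29.7° = 1570.
Substituting the horizontal relation into the vertical equation gives 3.737 T_Q = 1570, so T_Q = 420.1 N.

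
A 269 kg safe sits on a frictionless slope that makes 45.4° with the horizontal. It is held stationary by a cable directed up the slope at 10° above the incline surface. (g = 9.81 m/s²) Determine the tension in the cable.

Take axes along and perpendicular to the incline. Weight components: W sin 45.4° = 1879 N down-slope, W cos 45.4° = 1853 N into the surface.
Along incline: T cos 10° = W sin 45.4° → T = 1908 N.
Perpendicular: N = W cos 45.4° − T sin 10° = 1522 N.

T ≈ 1910 N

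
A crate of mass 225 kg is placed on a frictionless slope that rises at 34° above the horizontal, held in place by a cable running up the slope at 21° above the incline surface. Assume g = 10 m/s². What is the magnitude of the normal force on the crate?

Take axes along and perpendicular to the incline. Weight components: W sin 34° = 1258 N down-slope, W cos 34° = 1865 N into the surface.
Along incline: T cos 21° = W sin 34° → T = 1348 N.
Perpendicular: N = W cos 34° − T sin 21° = 1382 N.

N ≈ 1380 N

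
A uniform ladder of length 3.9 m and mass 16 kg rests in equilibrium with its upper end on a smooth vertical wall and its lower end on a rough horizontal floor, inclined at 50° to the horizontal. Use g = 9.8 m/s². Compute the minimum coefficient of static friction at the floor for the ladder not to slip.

μ_min ≈ 0.420

ΣF_y = 0: N_floor = 16×9.8 = 156.8 N.
Torques about the foot: N_wall · 3.9 sin 50° = 16×9.8×1.95 cos 50° → N_wall = 65.785 N.
ΣF_x = 0: f_floor = N_wall = 65.785 N.
μ_min = f_floor / N_floor = 65.785 / 156.8 = 0.4195.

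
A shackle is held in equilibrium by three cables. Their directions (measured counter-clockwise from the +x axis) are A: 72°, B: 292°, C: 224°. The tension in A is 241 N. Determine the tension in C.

Resolve: ΣF_x = 241 cos 72° + T_B cos 292° + T_C cos 224° = 0.
        ΣF_y = 241 sin 72° + T_B sin 292° + T_C sin 224° = 0.
The known terms sum to (74.47, 229.2) N, so 0.3746 T_B − 0.7193 T_C = -74.47 and -0.9272 T_B − 0.6947 T_C = -229.2.
Solving simultaneously: T_B = 122 N, T_C = 167.1 N.

T_C ≈ 167 N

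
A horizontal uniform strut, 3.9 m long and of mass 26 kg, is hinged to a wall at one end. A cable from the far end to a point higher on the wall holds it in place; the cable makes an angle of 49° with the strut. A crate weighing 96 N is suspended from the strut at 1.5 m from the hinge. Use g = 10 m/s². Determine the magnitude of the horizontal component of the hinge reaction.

Take torques about the hinge: T sin 49° · 3.9 = 26×10×1.95 + 96×1.5 = 651 N·m.
So T = 651 / (0.7547 × 3.9) = 221.18 N.
ΣF_x = 0: H_x = T cos 49° = 145.1 N.

H_x ≈ 145 N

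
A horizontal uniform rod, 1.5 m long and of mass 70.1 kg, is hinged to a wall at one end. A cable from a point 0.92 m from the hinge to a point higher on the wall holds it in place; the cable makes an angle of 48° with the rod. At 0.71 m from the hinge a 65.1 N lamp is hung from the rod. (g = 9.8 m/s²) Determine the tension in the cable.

Take torques about the hinge: T sin 48° · 0.92 = 70.1×9.8×0.75 + 65.1×0.71 = 561.46 N·m.
So T = 561.46 / (0.7431 × 0.92) = 821.21 N.

T ≈ 821 N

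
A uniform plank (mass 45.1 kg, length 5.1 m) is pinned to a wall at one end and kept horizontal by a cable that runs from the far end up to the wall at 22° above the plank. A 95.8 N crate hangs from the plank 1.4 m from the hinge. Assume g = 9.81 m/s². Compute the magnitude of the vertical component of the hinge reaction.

|H_y| ≈ 291 N

Take torques about the hinge: T sin 22° · 5.1 = 45.1×9.81×2.55 + 95.8×1.4 = 1262.3 N·m.
So T = 1262.3 / (0.3746 × 5.1) = 660.73 N.
ΣF_y = 0: H_y = (45.1×9.81 + 95.8) − T sin 22° = 538.23 − 247.51 = 290.72 N.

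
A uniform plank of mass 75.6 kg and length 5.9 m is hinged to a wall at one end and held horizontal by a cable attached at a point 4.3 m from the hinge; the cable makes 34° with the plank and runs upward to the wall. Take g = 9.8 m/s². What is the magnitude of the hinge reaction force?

|H| ≈ 789 N

Take torques about the hinge: T sin 34° · 4.3 = 75.6×9.8×2.95 = 2185.6 N·m.
So T = 2185.6 / (0.5592 × 4.3) = 908.95 N.
ΣF_x = 0: H_x = T cos 34° = 753.55 N.
ΣF_y = 0: H_y = (75.6×9.8) − T sin 34° = 740.88 − 508.28 = 232.6 N.
|H| = √(H_x² + H_y²) = √((753.55)² + (232.6)²) = 788.64 N.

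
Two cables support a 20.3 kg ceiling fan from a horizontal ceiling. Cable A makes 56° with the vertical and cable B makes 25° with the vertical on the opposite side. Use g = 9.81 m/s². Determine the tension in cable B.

T_B ≈ 167 N

Angles from the horizontal: cable A is 90° − 56° = 34°, cable B is 90° − 25° = 65°.
Weight W = 20.3 × 9.81 = 199.1 N acts straight down.
Horizontal: T_A cos 34° = T_B cos 65°  →  T_A = 0.5098 T_B.
Vertical: T_A sin 34° + T_B sin 65° = 199.1.
Substituting the horizontal relation into the vertical equation gives 1.191 T_B = 199.1, so T_B = 167.2 N.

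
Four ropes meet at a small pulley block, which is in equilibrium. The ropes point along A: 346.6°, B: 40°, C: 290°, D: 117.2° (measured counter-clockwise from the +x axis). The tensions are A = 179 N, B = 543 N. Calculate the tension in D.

Resolve: ΣF_x = 179 cos 346.6° + 543 cos 40° + T_C cos 290° + T_D cos 117.2° = 0.
        ΣF_y = 179 sin 346.6° + 543 sin 40° + T_C sin 290° + T_D sin 117.2° = 0.
The known terms sum to (590.1, 307.6) N, so 0.3420 T_C − 0.4571 T_D = -590.1 and -0.9397 T_C + 0.8894 T_D = -307.6.
Solving simultaneously: T_C = 5309 N, T_D = 5263 N.

T_D ≈ 5260 N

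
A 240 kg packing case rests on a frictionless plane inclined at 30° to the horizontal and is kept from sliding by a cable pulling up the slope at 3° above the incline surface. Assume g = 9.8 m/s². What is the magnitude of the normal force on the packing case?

Take axes along and perpendicular to the incline. Weight components: W sin 30° = 1176 N down-slope, W cos 30° = 2037 N into the surface.
Along incline: T cos 3° = W sin 30° → T = 1178 N.
Perpendicular: N = W cos 30° − T sin 3° = 1975 N.

N ≈ 1980 N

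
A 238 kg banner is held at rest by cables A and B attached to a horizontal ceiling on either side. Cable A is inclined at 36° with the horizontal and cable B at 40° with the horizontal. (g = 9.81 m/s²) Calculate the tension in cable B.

Weight W = 238 × 9.81 = 2335 N acts straight down.
Horizontal: T_A cos 36° = T_B cos 40°  →  T_A = 0.9469 T_B.
Vertical: T_A sin 36° + T_B sin 40° = 2335.
Substituting the horizontal relation into the vertical equation gives 1.199 T_B = 2335, so T_B = 1947 N.

T_B ≈ 1950 N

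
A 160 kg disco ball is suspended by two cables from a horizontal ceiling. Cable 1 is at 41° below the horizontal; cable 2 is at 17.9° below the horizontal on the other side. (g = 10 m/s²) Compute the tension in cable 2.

T_2 ≈ 1410 N

Weight W = 160 × 10 = 1600 N acts straight down.
Horizontal: T_1 cos 41° = T_2 cos 17.9°  →  T_1 = 1.261 T_2.
Vertical: T_1 sin 41° + T_2 sin 17.9° = 1600.
Substituting the horizontal relation into the vertical equation gives 1.135 T_2 = 1600, so T_2 = 1410 N.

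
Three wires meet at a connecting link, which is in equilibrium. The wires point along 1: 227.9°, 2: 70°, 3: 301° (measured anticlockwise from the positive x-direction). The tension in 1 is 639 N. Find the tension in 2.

T_2 ≈ 787 N

Resolve: ΣF_x = 639 cos 227.9° + T_2 cos 70° + T_3 cos 301° = 0.
        ΣF_y = 639 sin 227.9° + T_2 sin 70° + T_3 sin 301° = 0.
The known terms sum to (-428.4, -474.1) N, so 0.3420 T_2 + 0.5150 T_3 = 428.4 and 0.9397 T_2 − 0.8572 T_3 = 474.1.
Solving simultaneously: T_2 = 786.7 N, T_3 = 309.3 N.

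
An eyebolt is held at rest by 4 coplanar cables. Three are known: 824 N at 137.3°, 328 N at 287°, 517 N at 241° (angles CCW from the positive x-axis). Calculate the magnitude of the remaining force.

F ≈ 788 N

Sum the known components: ΣF_x = -760.3 N, ΣF_y = -207 N.
For equilibrium the remaining force must supply (−ΣF_x, −ΣF_y) = (760.3, 207) N.
Magnitude = √((760.3)² + (207)²) = 788 N; direction = atan2(207, 760.3) = 15.2°.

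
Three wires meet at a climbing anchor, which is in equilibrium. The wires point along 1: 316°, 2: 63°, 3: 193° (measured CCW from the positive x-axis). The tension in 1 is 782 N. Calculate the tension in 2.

Resolve: ΣF_x = 782 cos 316° + T_2 cos 63° + T_3 cos 193° = 0.
        ΣF_y = 782 sin 316° + T_2 sin 63° + T_3 sin 193° = 0.
The known terms sum to (562.5, -543.2) N, so 0.4540 T_2 − 0.9744 T_3 = -562.5 and 0.8910 T_2 − 0.2250 T_3 = 543.2.
Solving simultaneously: T_2 = 856.1 N, T_3 = 976.2 N.

T_2 ≈ 856 N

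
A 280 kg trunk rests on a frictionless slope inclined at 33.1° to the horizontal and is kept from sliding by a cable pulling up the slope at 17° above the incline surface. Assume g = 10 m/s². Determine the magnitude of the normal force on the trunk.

Take axes along and perpendicular to the incline. Weight components: W sin 33.1° = 1529 N down-slope, W cos 33.1° = 2346 N into the surface.
Along incline: T cos 17° = W sin 33.1° → T = 1599 N.
Perpendicular: N = W cos 33.1° − T sin 17° = 1878 N.

N ≈ 1880 N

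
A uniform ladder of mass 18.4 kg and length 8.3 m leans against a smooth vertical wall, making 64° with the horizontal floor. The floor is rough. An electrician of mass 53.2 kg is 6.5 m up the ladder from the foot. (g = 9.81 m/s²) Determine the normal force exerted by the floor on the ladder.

ΣF_y = 0: N_floor = 18.4×9.81 + 53.2×9.81 = 702.4 N.

N_floor ≈ 702 N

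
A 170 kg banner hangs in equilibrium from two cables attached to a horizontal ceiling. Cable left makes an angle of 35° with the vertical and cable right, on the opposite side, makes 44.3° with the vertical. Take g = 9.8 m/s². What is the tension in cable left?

T_left ≈ 1180 N

Angles from the horizontal: cable left is 90° − 35° = 55°, cable right is 90° − 44.3° = 45.7°.
Weight W = 170 × 9.8 = 1666 N acts straight down.
Horizontal: T_left cos 55° = T_right cos 45.7°  →  T_right = 0.8213 T_left.
Vertical: T_left sin 55° + T_right sin 45.7° = 1666.
Substituting the horizontal relation into the vertical equation gives 1.407 T_left = 1666, so T_left = 1184 N.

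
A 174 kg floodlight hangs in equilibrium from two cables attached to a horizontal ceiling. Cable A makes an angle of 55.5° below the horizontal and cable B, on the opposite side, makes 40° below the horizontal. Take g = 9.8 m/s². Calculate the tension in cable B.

Weight W = 174 × 9.8 = 1705 N acts straight down.
Horizontal: T_A cos 55.5° = T_B cos 40°  →  T_A = 1.352 T_B.
Vertical: T_A sin 55.5° + T_B sin 40° = 1705.
Substituting the horizontal relation into the vertical equation gives 1.757 T_B = 1705, so T_B = 970.3 N.

T_B ≈ 970 N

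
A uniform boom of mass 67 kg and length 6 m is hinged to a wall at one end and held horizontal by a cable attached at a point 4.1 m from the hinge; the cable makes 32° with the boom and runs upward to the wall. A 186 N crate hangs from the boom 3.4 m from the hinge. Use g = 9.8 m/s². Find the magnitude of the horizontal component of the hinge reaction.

H_x ≈ 1020 N

Take torques about the hinge: T sin 32° · 4.1 = 67×9.8×3 + 186×3.4 = 2602.2 N·m.
So T = 2602.2 / (0.5299 × 4.1) = 1197.7 N.
ΣF_x = 0: H_x = T cos 32° = 1015.7 N.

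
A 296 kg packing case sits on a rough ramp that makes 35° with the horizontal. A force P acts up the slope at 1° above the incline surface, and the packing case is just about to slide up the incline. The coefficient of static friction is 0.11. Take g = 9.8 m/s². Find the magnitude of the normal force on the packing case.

N ≈ 2340 N

On the verge of sliding up the incline, friction equals μN and acts down the slope.
Perpendicular: N + P sin 1° = W cos 35° = 2376 N.
Along incline: P cos 1° = W sin 35° + μN  with W sin 35° = 1664 N.
Solving the pair for P and N: P = 1922 N, N = 2343 N (and f = μN = 257.7 N).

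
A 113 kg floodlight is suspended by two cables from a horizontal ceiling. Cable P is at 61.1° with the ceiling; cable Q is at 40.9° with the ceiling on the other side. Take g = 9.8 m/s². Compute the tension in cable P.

T_P ≈ 856 N

Weight W = 113 × 9.8 = 1107 N acts straight down.
Horizontal: T_P cos 61.1° = T_Q cos 40.9°  →  T_Q = 0.6394 T_P.
Vertical: T_P sin 61.1° + T_Q sin 40.9° = 1107.
Substituting the horizontal relation into the vertical equation gives 1.294 T_P = 1107, so T_P = 855.7 N.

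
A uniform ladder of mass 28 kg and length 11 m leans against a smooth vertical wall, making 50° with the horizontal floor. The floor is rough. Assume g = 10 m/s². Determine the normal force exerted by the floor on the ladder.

N_floor ≈ 280 N

ΣF_y = 0: N_floor = 28×10 = 280 N.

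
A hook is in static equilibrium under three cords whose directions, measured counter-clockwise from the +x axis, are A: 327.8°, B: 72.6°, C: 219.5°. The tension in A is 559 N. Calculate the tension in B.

T_B ≈ 972 N

Resolve: ΣF_x = 559 cos 327.8° + T_B cos 72.6° + T_C cos 219.5° = 0.
        ΣF_y = 559 sin 327.8° + T_B sin 72.6° + T_C sin 219.5° = 0.
The known terms sum to (473, -297.9) N, so 0.2990 T_B − 0.7716 T_C = -473 and 0.9542 T_B − 0.6361 T_C = 297.9.
Solving simultaneously: T_B = 971.8 N, T_C = 989.7 N.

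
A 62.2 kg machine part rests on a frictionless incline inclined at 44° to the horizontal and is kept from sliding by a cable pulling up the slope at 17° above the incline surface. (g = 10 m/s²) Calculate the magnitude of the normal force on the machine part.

Take axes along and perpendicular to the incline. Weight components: W sin 44° = 432.1 N down-slope, W cos 44° = 447.4 N into the surface.
Along incline: T cos 17° = W sin 44° → T = 451.8 N.
Perpendicular: N = W cos 44° − T sin 17° = 315.3 N.

N ≈ 315 N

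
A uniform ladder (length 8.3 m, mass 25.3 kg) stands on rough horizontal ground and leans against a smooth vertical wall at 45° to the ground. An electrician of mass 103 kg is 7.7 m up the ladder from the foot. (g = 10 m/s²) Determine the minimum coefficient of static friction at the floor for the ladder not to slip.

μ_min ≈ 0.843

ΣF_y = 0: N_floor = 25.3×10 + 103×10 = 1283 N.
Torques about the foot: N_wall · 8.3 sin 45° = 25.3×10×4.15 cos 45° + 103×10×7.7 cos 45° → N_wall = 1082 N.
ΣF_x = 0: f_floor = N_wall = 1082 N.
μ_min = f_floor / N_floor = 1082 / 1283 = 0.8434.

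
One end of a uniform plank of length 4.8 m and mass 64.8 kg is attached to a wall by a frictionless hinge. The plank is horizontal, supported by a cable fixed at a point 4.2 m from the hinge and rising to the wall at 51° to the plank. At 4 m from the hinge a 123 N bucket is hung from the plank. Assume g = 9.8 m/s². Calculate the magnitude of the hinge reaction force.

Take torques about the hinge: T sin 51° · 4.2 = 64.8×9.8×2.4 + 123×4 = 2016.1 N·m.
So T = 2016.1 / (0.7771 × 4.2) = 617.67 N.
ΣF_x = 0: H_x = T cos 51° = 388.71 N.
ΣF_y = 0: H_y = (64.8×9.8 + 123) − T sin 51° = 758.04 − 480.02 = 278.02 N.
|H| = √(H_x² + H_y²) = √((388.71)² + (278.02)²) = 477.9 N.

|H| ≈ 478 N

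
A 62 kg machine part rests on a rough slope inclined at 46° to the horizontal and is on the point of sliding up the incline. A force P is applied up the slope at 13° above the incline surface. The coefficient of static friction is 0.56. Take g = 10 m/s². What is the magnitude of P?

On the verge of sliding up the incline, friction equals μN and acts down the slope.
Perpendicular: N + P sin 13° = W cos 46° = 430.7 N.
Along incline: P cos 13° = W sin 46° + μN  with W sin 46° = 446 N.
Solving the pair for P and N: P = 624.5 N, N = 290.2 N (and f = μN = 162.5 N).

P ≈ 625 N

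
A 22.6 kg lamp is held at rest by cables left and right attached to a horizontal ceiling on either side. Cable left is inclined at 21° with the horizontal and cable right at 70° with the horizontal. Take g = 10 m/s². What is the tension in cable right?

T_right ≈ 211 N

Weight W = 22.6 × 10 = 226 N acts straight down.
Horizontal: T_left cos 21° = T_right cos 70°  →  T_left = 0.3664 T_right.
Vertical: T_left sin 21° + T_right sin 70° = 226.
Substituting the horizontal relation into the vertical equation gives 1.071 T_right = 226, so T_right = 211 N.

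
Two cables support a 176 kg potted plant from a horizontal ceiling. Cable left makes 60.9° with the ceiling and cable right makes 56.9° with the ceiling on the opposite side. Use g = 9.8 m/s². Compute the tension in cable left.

Weight W = 176 × 9.8 = 1725 N acts straight down.
Horizontal: T_left cos 60.9° = T_right cos 56.9°  →  T_right = 0.8906 T_left.
Vertical: T_left sin 60.9° + T_right sin 56.9° = 1725.
Substituting the horizontal relation into the vertical equation gives 1.62 T_left = 1725, so T_left = 1065 N.

T_left ≈ 1060 N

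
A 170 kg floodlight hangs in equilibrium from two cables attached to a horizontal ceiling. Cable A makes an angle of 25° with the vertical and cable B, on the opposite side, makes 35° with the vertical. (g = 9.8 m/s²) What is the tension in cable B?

Angles from the horizontal: cable A is 90° − 25° = 65°, cable B is 90° − 35° = 55°.
Weight W = 170 × 9.8 = 1666 N acts straight down.
Horizontal: T_A cos 65° = T_B cos 55°  →  T_A = 1.357 T_B.
Vertical: T_A sin 65° + T_B sin 55° = 1666.
Substituting the horizontal relation into the vertical equation gives 2.049 T_B = 1666, so T_B = 813 N.

T_B ≈ 813 N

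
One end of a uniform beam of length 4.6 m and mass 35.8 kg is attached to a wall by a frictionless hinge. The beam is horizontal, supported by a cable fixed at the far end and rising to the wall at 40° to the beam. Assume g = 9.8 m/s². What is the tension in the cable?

Take torques about the hinge: T sin 40° · 4.6 = 35.8×9.8×2.3 = 806.93 N·m.
So T = 806.93 / (0.6428 × 4.6) = 272.91 N.

T ≈ 273 N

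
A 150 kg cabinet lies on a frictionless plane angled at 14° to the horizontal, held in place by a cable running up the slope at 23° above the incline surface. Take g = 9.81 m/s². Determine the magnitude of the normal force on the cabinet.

Take axes along and perpendicular to the incline. Weight components: W sin 14° = 356 N down-slope, W cos 14° = 1428 N into the surface.
Along incline: T cos 23° = W sin 14° → T = 386.7 N.
Perpendicular: N = W cos 14° − T sin 23° = 1277 N.

N ≈ 1280 N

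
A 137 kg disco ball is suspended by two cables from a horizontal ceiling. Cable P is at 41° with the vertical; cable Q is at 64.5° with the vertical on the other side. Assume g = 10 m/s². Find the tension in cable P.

Angles from the horizontal: cable P is 90° − 41° = 49°, cable Q is 90° − 64.5° = 25.5°.
Weight W = 137 × 10 = 1370 N acts straight down.
Horizontal: T_P cos 49° = T_Q cos 25.5°  →  T_Q = 0.7269 T_P.
Vertical: T_P sin 49° + T_Q sin 25.5° = 1370.
Substituting the horizontal relation into the vertical equation gives 1.068 T_P = 1370, so T_P = 1283 N.

T_P ≈ 1280 N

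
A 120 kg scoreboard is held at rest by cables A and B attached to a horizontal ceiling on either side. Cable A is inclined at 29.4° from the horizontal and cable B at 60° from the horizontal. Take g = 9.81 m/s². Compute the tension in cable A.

T_A ≈ 589 N

Weight W = 120 × 9.81 = 1177 N acts straight down.
Horizontal: T_A cos 29.4° = T_B cos 60°  →  T_B = 1.742 T_A.
Vertical: T_A sin 29.4° + T_B sin 60° = 1177.
Substituting the horizontal relation into the vertical equation gives 2 T_A = 1177, so T_A = 588.6 N.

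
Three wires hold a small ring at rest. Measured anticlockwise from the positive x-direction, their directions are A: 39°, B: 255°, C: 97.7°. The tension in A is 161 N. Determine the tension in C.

Resolve: ΣF_x = 161 cos 39° + T_B cos 255° + T_C cos 97.7° = 0.
        ΣF_y = 161 sin 39° + T_B sin 255° + T_C sin 97.7° = 0.
The known terms sum to (125.1, 101.3) N, so -0.2588 T_B − 0.1340 T_C = -125.1 and -0.9659 T_B + 0.9910 T_C = -101.3.
Solving simultaneously: T_B = 356.5 N, T_C = 245.2 N.

T_C ≈ 245 N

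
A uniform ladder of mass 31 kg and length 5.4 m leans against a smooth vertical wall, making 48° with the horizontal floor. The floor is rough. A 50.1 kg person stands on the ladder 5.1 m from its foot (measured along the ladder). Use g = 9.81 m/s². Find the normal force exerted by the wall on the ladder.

N_wall ≈ 555 N

Torques about the foot: N_wall · 5.4 sin 48° = 31×9.81×2.7 cos 48° + 50.1×9.81×5.1 cos 48° → N_wall = 554.86 N.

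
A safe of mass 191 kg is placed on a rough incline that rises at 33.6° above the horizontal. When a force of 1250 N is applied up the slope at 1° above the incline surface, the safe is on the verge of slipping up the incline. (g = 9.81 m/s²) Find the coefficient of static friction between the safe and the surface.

μ ≈ 0.138

On the verge of sliding up the incline, friction is at its maximum μN and acts down the slope.
Perpendicular to incline: N = W cos 33.6° − P sin 1° = 1561 − 21.82 = 1539 N.
Along incline: P cos 1° − μN = W sin 33.6° → μ = −(W sin 33.6° − P cos 1°) / N = 0.1384.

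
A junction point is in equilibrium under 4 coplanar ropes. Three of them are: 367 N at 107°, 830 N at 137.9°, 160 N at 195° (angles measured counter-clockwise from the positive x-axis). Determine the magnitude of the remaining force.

Sum the known components: ΣF_x = -877.7 N, ΣF_y = 866 N.
For equilibrium the remaining force must supply (−ΣF_x, −ΣF_y) = (877.7, -866) N.
Magnitude = √((877.7)² + (-866)²) = 1233 N; direction = atan2(-866, 877.7) = 315.4°.

F ≈ 1230 N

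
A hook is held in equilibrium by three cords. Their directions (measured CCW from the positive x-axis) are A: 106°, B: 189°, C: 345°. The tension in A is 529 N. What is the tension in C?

Resolve: ΣF_x = 529 cos 106° + T_B cos 189° + T_C cos 345° = 0.
        ΣF_y = 529 sin 106° + T_B sin 189° + T_C sin 345° = 0.
The known terms sum to (-145.8, 508.5) N, so -0.9877 T_B + 0.9659 T_C = 145.8 and -0.1564 T_B − 0.2588 T_C = -508.5.
Solving simultaneously: T_B = 1115 N, T_C = 1291 N.

T_C ≈ 1290 N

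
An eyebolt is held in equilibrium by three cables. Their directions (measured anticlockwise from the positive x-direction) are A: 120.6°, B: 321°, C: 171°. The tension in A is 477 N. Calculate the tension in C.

Resolve: ΣF_x = 477 cos 120.6° + T_B cos 321° + T_C cos 171° = 0.
        ΣF_y = 477 sin 120.6° + T_B sin 321° + T_C sin 171° = 0.
The known terms sum to (-242.8, 410.6) N, so 0.7771 T_B − 0.9877 T_C = 242.8 and -0.6293 T_B + 0.1564 T_C = -410.6.
Solving simultaneously: T_B = 735.1 N, T_C = 332.5 N.

T_C ≈ 333 N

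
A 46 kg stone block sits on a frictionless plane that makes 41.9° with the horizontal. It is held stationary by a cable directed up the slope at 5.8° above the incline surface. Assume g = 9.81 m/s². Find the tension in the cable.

T ≈ 303 N

Take axes along and perpendicular to the incline. Weight components: W sin 41.9° = 301.4 N down-slope, W cos 41.9° = 335.9 N into the surface.
Along incline: T cos 5.8° = W sin 41.9° → T = 302.9 N.
Perpendicular: N = W cos 41.9° − T sin 5.8° = 305.3 N.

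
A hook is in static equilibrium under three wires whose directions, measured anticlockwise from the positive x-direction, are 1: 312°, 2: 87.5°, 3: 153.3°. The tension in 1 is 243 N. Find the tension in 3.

Resolve: ΣF_x = 243 cos 312° + T_2 cos 87.5° + T_3 cos 153.3° = 0.
        ΣF_y = 243 sin 312° + T_2 sin 87.5° + T_3 sin 153.3° = 0.
The known terms sum to (162.6, -180.6) N, so 0.0436 T_2 − 0.8934 T_3 = -162.6 and 0.9990 T_2 + 0.4493 T_3 = 180.6.
Solving simultaneously: T_2 = 96.77 N, T_3 = 186.7 N.

T_3 ≈ 187 N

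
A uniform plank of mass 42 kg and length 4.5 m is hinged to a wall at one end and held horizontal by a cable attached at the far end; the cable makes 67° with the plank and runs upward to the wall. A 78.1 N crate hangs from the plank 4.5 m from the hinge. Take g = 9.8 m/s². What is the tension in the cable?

Take torques about the hinge: T sin 67° · 4.5 = 42×9.8×2.25 + 78.1×4.5 = 1277.5 N·m.
So T = 1277.5 / (0.9205 × 4.5) = 308.42 N.

T ≈ 308 N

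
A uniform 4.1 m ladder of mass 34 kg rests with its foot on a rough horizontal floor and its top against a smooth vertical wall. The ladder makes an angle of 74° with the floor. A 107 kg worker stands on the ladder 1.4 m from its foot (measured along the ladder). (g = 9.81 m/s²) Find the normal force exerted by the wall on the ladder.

Torques about the foot: N_wall · 4.1 sin 74° = 34×9.81×2.05 cos 74° + 107×9.81×1.4 cos 74° → N_wall = 150.6 N.

N_wall ≈ 151 N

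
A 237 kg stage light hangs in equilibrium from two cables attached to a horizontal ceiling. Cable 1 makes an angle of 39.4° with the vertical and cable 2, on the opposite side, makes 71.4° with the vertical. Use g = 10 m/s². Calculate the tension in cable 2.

Angles from the horizontal: cable 1 is 90° − 39.4° = 50.6°, cable 2 is 90° − 71.4° = 18.6°.
Weight W = 237 × 10 = 2370 N acts straight down.
Horizontal: T_1 cos 50.6° = T_2 cos 18.6°  →  T_1 = 1.493 T_2.
Vertical: T_1 sin 50.6° + T_2 sin 18.6° = 2370.
Substituting the horizontal relation into the vertical equation gives 1.473 T_2 = 2370, so T_2 = 1609 N.

T_2 ≈ 1610 N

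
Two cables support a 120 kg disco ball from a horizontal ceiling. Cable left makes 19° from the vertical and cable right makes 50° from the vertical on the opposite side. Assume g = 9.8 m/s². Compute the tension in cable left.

T_left ≈ 965 N

Angles from the horizontal: cable left is 90° − 19° = 71°, cable right is 90° − 50° = 40°.
Weight W = 120 × 9.8 = 1176 N acts straight down.
Horizontal: T_left cos 71° = T_right cos 40°  →  T_right = 0.425 T_left.
Vertical: T_left sin 71° + T_right sin 40° = 1176.
Substituting the horizontal relation into the vertical equation gives 1.219 T_left = 1176, so T_left = 965 N.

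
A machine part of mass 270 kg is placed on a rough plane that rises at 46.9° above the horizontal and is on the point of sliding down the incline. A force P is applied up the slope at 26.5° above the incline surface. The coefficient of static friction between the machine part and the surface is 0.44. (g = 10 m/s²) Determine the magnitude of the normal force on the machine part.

On the verge of sliding down the incline, friction equals μN and acts up the slope.
Perpendicular: N + P sin 26.5° = W cos 46.9° = 1845 N.
Along incline: P cos 26.5° + μN = W sin 46.9° with W sin 46.9° = 1971 N.
Solving the pair for P and N: P = 1660 N, N = 1104 N (and f = μN = 485.8 N).

N ≈ 1100 N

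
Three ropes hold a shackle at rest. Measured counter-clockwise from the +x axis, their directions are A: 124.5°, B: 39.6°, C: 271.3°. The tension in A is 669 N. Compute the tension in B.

Resolve: ΣF_x = 669 cos 124.5° + T_B cos 39.6° + T_C cos 271.3° = 0.
        ΣF_y = 669 sin 124.5° + T_B sin 39.6° + T_C sin 271.3° = 0.
The known terms sum to (-378.9, 551.3) N, so 0.7705 T_B + 0.0227 T_C = 378.9 and 0.6374 T_B − 0.9997 T_C = -551.3.
Solving simultaneously: T_B = 466.8 N, T_C = 849.1 N.

T_B ≈ 467 N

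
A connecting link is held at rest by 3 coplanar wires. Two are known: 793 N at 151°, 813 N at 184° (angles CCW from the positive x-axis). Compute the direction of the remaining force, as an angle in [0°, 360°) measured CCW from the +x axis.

θ ≈ 348°

Sum the known components: ΣF_x = -1505 N, ΣF_y = 327.7 N.
For equilibrium the remaining force must supply (−ΣF_x, −ΣF_y) = (1505, -327.7) N.
Magnitude = √((1505)² + (-327.7)²) = 1540 N; direction = atan2(-327.7, 1505) = 347.7°.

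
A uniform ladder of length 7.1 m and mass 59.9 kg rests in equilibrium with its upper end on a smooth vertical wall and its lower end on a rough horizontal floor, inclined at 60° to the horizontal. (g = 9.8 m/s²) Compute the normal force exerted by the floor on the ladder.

ΣF_y = 0: N_floor = 59.9×9.8 = 587.02 N.

N_floor ≈ 587 N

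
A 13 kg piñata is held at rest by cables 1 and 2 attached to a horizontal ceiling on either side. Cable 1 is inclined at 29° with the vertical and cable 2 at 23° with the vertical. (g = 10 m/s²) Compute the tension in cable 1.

T_1 ≈ 64.5 N

Angles from the horizontal: cable 1 is 90° − 29° = 61°, cable 2 is 90° − 23° = 67°.
Weight W = 13 × 10 = 130 N acts straight down.
Horizontal: T_1 cos 61° = T_2 cos 67°  →  T_2 = 1.241 T_1.
Vertical: T_1 sin 61° + T_2 sin 67° = 130.
Substituting the horizontal relation into the vertical equation gives 2.017 T_1 = 130, so T_1 = 64.46 N.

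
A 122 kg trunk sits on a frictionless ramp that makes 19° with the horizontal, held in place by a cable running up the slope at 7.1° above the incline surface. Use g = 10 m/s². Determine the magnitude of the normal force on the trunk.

N ≈ 1100 N

Take axes along and perpendicular to the incline. Weight components: W sin 19° = 397.2 N down-slope, W cos 19° = 1154 N into the surface.
Along incline: T cos 7.1° = W sin 19° → T = 400.3 N.
Perpendicular: N = W cos 19° − T sin 7.1° = 1104 N.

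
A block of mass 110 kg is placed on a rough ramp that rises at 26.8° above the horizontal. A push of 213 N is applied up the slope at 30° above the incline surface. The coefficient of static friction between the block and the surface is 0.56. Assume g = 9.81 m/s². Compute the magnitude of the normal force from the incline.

Axes along / perpendicular to the incline. W sin 26.8° = 486.5 N down-slope; W cos 26.8° = 963.2 N into the surface.
Perpendicular: N = W cos 26.8° − P sin 30° = 963.2 − 106.5 = 856.7 N.
Along incline: P cos 30° + f = W sin 26.8° (friction acts up-slope) → f = 486.5 − 184.5 = 302.1 N.
|f| = 302.1 N ≤ μN = 479.7 N, so the block is indeed static.

N ≈ 857 N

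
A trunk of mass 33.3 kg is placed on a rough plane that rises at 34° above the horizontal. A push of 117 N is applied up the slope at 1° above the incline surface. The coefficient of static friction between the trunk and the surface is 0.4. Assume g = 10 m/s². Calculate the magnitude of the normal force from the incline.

Axes along / perpendicular to the incline. W sin 34° = 186.2 N down-slope; W cos 34° = 276.1 N into the surface.
Perpendicular: N = W cos 34° − P sin 1° = 276.1 − 2.042 = 274 N.
Along incline: P cos 1° + f = W sin 34° (friction acts up-slope) → f = 186.2 − 117 = 69.23 N.
|f| = 69.23 N ≤ μN = 109.6 N, so the trunk is indeed static.

N ≈ 274 N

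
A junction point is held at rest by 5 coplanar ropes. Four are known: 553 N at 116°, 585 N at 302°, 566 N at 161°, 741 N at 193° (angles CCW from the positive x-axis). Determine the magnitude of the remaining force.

F ≈ 1190 N

Sum the known components: ΣF_x = -1190 N, ΣF_y = 18.51 N.
For equilibrium the remaining force must supply (−ΣF_x, −ΣF_y) = (1190, -18.51) N.
Magnitude = √((1190)² + (-18.51)²) = 1190 N; direction = atan2(-18.51, 1190) = 359.1°.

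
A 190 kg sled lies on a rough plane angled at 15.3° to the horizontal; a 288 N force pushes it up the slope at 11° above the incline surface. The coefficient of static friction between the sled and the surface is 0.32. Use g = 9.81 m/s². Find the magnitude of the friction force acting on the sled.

Axes along / perpendicular to the incline. W sin 15.3° = 491.8 N down-slope; W cos 15.3° = 1798 N into the surface.
Perpendicular: N = W cos 15.3° − P sin 11° = 1798 − 54.95 = 1743 N.
Along incline: P cos 11° + f = W sin 15.3° (friction acts up-slope) → f = 491.8 − 282.7 = 209.1 N.
|f| = 209.1 N ≤ μN = 557.7 N, so the sled is indeed static.

f ≈ 209 N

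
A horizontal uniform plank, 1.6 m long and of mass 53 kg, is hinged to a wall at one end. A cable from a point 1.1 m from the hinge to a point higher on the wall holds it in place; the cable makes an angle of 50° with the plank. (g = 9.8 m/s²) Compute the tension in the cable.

Take torques about the hinge: T sin 50° · 1.1 = 53×9.8×0.8 = 415.52 N·m.
So T = 415.52 / (0.7660 × 1.1) = 493.11 N.

T ≈ 493 N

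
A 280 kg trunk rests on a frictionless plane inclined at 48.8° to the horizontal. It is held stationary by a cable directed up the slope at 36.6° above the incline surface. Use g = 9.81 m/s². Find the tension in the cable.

T ≈ 2570 N

Take axes along and perpendicular to the incline. Weight components: W sin 48.8° = 2067 N down-slope, W cos 48.8° = 1809 N into the surface.
Along incline: T cos 36.6° = W sin 48.8° → T = 2574 N.
Perpendicular: N = W cos 48.8° − T sin 36.6° = 274.4 N.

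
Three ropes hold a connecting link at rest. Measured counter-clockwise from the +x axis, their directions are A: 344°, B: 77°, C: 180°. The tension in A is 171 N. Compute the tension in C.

Resolve: ΣF_x = 171 cos 344° + T_B cos 77° + T_C cos 180° = 0.
        ΣF_y = 171 sin 344° + T_B sin 77° + T_C sin 180° = 0.
The known terms sum to (164.4, -47.13) N, so 0.2250 T_B − 1.0000 T_C = -164.4 and 0.9744 T_B + 0.0000 T_C = 47.13.
Solving simultaneously: T_B = 48.37 N, T_C = 175.3 N.

T_C ≈ 175 N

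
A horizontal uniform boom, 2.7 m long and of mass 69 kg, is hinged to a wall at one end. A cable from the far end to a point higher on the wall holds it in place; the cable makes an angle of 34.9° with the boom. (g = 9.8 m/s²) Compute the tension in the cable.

T ≈ 591 N

Take torques about the hinge: T sin 34.9° · 2.7 = 69×9.8×1.35 = 912.87 N·m.
So T = 912.87 / (0.5721 × 2.7) = 590.93 N.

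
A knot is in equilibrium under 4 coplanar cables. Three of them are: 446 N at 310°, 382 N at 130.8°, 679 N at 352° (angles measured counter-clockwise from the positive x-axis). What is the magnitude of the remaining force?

F ≈ 725 N

Sum the known components: ΣF_x = 709.5 N, ΣF_y = -147 N.
For equilibrium the remaining force must supply (−ΣF_x, −ΣF_y) = (-709.5, 147) N.
Magnitude = √((-709.5)² + (147)²) = 724.5 N; direction = atan2(147, -709.5) = 168.3°.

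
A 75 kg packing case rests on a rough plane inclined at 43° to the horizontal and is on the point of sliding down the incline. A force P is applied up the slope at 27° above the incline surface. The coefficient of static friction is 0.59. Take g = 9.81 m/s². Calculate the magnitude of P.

P ≈ 296 N

On the verge of sliding down the incline, friction equals μN and acts up the slope.
Perpendicular: N + P sin 27° = W cos 43° = 538.1 N.
Along incline: P cos 27° + μN = W sin 43° with W sin 43° = 501.8 N.
Solving the pair for P and N: P = 295.8 N, N = 403.8 N (and f = μN = 238.3 N).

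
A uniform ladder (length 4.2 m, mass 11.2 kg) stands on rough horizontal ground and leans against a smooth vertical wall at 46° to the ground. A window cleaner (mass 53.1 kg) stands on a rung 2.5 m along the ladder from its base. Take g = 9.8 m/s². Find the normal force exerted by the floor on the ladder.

ΣF_y = 0: N_floor = 11.2×9.8 + 53.1×9.8 = 630.14 N.

N_floor ≈ 630 N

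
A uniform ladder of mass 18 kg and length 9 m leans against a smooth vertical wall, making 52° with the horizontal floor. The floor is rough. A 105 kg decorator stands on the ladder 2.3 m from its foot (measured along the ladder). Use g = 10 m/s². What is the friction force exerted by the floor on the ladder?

f ≈ 280 N

Torques about the foot: N_wall · 9 sin 52° = 18×10×4.5 cos 52° + 105×10×2.3 cos 52° → N_wall = 279.96 N.
ΣF_x = 0: f_floor = N_wall = 279.96 N.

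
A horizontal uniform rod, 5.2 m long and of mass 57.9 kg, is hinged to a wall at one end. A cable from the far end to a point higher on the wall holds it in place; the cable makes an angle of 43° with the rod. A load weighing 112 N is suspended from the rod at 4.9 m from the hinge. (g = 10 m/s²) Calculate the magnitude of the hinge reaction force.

Take torques about the hinge: T sin 43° · 5.2 = 57.9×10×2.6 + 112×4.9 = 2054.2 N·m.
So T = 2054.2 / (0.6820 × 5.2) = 579.24 N.
ΣF_x = 0: H_x = T cos 43° = 423.63 N.
ΣF_y = 0: H_y = (57.9×10 + 112) − T sin 43° = 691 − 395.04 = 295.96 N.
|H| = √(H_x² + H_y²) = √((423.63)² + (295.96)²) = 516.77 N.

|H| ≈ 517 N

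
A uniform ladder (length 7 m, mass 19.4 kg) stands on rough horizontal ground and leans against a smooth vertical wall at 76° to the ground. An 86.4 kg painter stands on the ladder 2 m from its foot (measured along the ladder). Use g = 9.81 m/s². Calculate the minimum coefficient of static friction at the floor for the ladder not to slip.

μ_min ≈ 0.0810

ΣF_y = 0: N_floor = 19.4×9.81 + 86.4×9.81 = 1037.9 N.
Torques about the foot: N_wall · 7 sin 76° = 19.4×9.81×3.5 cos 76° + 86.4×9.81×2 cos 76° → N_wall = 84.104 N.
ΣF_x = 0: f_floor = N_wall = 84.104 N.
μ_min = f_floor / N_floor = 84.104 / 1037.9 = 0.08103.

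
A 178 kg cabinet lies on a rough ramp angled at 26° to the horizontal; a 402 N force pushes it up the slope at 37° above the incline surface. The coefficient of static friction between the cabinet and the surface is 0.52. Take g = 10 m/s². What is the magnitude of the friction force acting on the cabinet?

f ≈ 459 N

Axes along / perpendicular to the incline. W sin 26° = 780.3 N down-slope; W cos 26° = 1600 N into the surface.
Perpendicular: N = W cos 26° − P sin 37° = 1600 − 241.9 = 1358 N.
Along incline: P cos 37° + f = W sin 26° (friction acts up-slope) → f = 780.3 − 321.1 = 459.2 N.
|f| = 459.2 N ≤ μN = 706.1 N, so the cabinet is indeed static.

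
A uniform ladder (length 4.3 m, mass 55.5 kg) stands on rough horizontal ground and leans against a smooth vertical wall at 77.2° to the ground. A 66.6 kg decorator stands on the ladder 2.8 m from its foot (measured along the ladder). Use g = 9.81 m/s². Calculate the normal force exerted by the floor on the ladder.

N_floor ≈ 1200 N

ΣF_y = 0: N_floor = 55.5×9.81 + 66.6×9.81 = 1197.8 N.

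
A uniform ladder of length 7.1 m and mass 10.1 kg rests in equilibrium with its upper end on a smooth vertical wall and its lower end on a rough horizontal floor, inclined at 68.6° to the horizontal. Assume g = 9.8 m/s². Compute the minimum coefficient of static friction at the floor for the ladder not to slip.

μ_min ≈ 0.196

ΣF_y = 0: N_floor = 10.1×9.8 = 98.98 N.
Torques about the foot: N_wall · 7.1 sin 68.6° = 10.1×9.8×3.55 cos 68.6° → N_wall = 19.395 N.
ΣF_x = 0: f_floor = N_wall = 19.395 N.
μ_min = f_floor / N_floor = 19.395 / 98.98 = 0.1959.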